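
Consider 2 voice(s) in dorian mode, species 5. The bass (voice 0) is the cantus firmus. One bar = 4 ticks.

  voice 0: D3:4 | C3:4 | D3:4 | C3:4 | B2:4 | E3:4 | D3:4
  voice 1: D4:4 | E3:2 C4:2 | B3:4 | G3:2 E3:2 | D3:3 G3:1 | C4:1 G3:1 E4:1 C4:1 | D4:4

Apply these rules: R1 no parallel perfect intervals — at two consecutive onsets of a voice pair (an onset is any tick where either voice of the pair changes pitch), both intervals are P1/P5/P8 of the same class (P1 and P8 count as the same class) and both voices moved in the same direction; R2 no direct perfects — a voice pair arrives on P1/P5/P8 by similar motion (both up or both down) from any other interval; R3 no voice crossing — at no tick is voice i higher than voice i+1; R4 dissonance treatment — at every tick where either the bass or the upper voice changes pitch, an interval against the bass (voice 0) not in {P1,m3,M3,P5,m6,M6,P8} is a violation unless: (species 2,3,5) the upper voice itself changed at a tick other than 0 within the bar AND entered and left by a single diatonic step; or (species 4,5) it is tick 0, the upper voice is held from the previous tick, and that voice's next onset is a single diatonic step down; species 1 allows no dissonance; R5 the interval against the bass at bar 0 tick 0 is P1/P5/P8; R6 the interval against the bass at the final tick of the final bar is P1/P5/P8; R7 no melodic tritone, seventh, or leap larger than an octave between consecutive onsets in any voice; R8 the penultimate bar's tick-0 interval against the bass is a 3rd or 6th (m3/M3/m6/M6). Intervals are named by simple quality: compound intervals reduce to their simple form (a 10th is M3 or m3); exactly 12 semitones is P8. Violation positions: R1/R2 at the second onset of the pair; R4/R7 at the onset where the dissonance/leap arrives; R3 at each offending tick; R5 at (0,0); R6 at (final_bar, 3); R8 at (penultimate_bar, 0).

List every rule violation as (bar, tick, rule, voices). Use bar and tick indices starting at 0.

bar 0: v0=D3 v1=D4 downbeat P8
bar 1: v0=C3 v1=E3 downbeat M3
bar 2: v0=D3 v1=B3 downbeat M6
bar 3: v0=C3 v1=G3 downbeat P5
bar 4: v0=B2 v1=D3 downbeat m3
bar 5: v0=E3 v1=C4 downbeat m6
bar 6: v0=D3 v1=D4 downbeat P8
  -> R7 @ bar 1 tick 0 v(1,): D4->E3 leap 10st
  -> R2 @ bar 3 tick 0 v(0, 1): D3/B3 M6 -> C3/G3 P5 similar

(1, 0, R7, (1,))
(3, 0, R2, (0, 1))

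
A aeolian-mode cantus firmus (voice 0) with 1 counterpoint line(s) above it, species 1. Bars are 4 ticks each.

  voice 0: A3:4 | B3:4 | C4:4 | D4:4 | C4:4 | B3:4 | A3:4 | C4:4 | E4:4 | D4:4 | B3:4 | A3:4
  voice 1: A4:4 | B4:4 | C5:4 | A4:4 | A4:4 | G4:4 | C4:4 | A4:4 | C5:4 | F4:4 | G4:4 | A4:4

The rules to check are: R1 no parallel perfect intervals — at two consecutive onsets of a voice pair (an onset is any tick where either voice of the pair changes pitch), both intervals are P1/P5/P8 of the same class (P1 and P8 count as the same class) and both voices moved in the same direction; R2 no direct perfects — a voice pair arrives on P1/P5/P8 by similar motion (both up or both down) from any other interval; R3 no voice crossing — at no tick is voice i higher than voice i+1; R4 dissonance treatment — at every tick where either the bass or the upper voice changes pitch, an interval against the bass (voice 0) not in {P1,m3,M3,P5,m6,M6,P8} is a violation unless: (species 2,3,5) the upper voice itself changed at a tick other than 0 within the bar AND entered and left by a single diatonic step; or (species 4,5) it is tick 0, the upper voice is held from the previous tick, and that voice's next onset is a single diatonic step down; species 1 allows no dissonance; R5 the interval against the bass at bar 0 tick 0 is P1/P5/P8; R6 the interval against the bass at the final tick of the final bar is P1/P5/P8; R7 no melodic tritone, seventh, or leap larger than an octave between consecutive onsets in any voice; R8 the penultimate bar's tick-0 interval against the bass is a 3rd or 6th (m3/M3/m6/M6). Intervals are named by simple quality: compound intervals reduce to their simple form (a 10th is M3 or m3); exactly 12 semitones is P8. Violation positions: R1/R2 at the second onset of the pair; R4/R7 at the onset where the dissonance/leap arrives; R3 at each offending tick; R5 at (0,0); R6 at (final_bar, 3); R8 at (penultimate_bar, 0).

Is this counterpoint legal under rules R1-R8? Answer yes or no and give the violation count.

bar 0: v0=A3 v1=A4 (P8)
bar 1: v0=B3 v1=B4 (P8)
bar 2: v0=C4 v1=C5 (P8)
bar 3: v0=D4 v1=A4 (P5)
bar 4: v0=C4 v1=A4 (M6)
bar 5: v0=B3 v1=G4 (m6)
bar 6: v0=A3 v1=C4 (m3)
bar 7: v0=C4 v1=A4 (M6)
bar 8: v0=E4 v1=C5 (m6)
bar 9: v0=D4 v1=F4 (m3)
bar 10: v0=B3 v1=G4 (m6)
bar 11: v0=A3 v1=A4 (P8)
  R1 @ bar1.0: A3/A4 P8 -> B3/B4 P8 similar
  R1 @ bar2.0: B3/B4 P8 -> C4/C5 P8 similar

No (2 violations)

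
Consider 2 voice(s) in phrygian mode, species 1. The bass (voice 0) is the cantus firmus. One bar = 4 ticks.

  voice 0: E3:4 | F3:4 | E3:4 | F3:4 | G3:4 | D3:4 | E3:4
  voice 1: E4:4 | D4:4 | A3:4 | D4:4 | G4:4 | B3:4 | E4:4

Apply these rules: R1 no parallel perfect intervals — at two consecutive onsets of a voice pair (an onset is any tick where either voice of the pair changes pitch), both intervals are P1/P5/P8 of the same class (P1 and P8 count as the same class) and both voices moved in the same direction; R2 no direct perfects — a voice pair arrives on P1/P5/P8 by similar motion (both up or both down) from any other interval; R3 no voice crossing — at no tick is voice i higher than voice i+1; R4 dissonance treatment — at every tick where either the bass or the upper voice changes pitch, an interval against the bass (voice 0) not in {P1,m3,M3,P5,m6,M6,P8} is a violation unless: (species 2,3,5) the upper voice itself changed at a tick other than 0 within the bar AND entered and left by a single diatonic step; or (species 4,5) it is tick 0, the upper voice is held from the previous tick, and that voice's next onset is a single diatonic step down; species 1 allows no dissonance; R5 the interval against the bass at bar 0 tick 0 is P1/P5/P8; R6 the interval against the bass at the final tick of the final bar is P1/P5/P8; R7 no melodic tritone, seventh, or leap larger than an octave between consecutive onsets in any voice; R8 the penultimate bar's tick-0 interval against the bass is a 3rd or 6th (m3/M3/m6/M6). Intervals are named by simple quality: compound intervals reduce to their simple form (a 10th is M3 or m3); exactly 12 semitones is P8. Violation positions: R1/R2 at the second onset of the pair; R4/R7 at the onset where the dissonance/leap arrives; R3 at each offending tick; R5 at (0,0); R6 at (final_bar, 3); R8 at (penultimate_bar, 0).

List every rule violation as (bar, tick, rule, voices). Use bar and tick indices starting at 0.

(2, 0, R4, (0, 1))
(4, 0, R2, (0, 1))
(6, 0, R2, (0, 1))

bar 0: v0=E3 v1=E4 downbeat P8
bar 1: v0=F3 v1=D4 downbeat M6
bar 2: v0=E3 v1=A3 downbeat P4
bar 3: v0=F3 v1=D4 downbeat M6
bar 4: v0=G3 v1=G4 downbeat P8
bar 5: v0=D3 v1=B3 downbeat M6
bar 6: v0=E3 v1=E4 downbeat P8
  -> R4 @ bar 2 tick 0 v(0, 1): E3/A3 P4 untreated
  -> R2 @ bar 4 tick 0 v(0, 1): F3/D4 M6 -> G3/G4 P8 similar
  -> R2 @ bar 6 tick 0 v(0, 1): D3/B3 M6 -> E3/E4 P8 similar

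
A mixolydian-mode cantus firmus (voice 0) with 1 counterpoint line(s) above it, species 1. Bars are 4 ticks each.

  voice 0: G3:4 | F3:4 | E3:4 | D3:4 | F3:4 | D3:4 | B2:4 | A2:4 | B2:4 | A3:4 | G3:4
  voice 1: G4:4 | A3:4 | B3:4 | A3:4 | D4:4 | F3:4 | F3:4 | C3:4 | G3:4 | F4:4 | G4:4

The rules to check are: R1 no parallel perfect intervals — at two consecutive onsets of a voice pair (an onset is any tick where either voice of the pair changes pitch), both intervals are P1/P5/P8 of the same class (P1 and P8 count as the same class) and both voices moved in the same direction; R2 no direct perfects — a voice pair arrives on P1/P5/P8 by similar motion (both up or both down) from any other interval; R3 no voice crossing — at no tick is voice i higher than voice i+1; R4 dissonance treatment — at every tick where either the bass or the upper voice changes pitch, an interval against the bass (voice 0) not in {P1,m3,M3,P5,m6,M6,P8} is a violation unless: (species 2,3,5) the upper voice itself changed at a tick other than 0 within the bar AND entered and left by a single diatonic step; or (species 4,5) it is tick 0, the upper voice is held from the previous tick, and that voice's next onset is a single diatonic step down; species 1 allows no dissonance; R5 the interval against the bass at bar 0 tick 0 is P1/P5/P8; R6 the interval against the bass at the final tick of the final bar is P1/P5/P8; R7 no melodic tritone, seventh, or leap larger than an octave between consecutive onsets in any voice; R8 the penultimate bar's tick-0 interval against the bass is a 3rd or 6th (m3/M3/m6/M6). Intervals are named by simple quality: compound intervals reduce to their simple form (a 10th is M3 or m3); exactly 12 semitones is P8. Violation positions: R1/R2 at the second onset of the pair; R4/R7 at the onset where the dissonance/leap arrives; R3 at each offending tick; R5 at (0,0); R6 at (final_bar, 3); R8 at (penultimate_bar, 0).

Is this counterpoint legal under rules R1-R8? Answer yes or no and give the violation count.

bar 0: v0=G3 v1=G4 (P8)
bar 1: v0=F3 v1=A3 (M3)
bar 2: v0=E3 v1=B3 (P5)
bar 3: v0=D3 v1=A3 (P5)
bar 4: v0=F3 v1=D4 (M6)
bar 5: v0=D3 v1=F3 (m3)
bar 6: v0=B2 v1=F3 (TT)
bar 7: v0=A2 v1=C3 (m3)
bar 8: v0=B2 v1=G3 (m6)
bar 9: v0=A3 v1=F4 (m6)
bar 10: v0=G3 v1=G4 (P8)
  R7 @ bar1.0: G4->A3 leap 10st
  R1 @ bar3.0: E3/B3 P5 -> D3/A3 P5 similar
  R4 @ bar6.0: B2/F3 TT untreated
  R7 @ bar9.0: B2->A3 leap 10st
  R7 @ bar9.0: G3->F4 leap 10st

No (5 violations)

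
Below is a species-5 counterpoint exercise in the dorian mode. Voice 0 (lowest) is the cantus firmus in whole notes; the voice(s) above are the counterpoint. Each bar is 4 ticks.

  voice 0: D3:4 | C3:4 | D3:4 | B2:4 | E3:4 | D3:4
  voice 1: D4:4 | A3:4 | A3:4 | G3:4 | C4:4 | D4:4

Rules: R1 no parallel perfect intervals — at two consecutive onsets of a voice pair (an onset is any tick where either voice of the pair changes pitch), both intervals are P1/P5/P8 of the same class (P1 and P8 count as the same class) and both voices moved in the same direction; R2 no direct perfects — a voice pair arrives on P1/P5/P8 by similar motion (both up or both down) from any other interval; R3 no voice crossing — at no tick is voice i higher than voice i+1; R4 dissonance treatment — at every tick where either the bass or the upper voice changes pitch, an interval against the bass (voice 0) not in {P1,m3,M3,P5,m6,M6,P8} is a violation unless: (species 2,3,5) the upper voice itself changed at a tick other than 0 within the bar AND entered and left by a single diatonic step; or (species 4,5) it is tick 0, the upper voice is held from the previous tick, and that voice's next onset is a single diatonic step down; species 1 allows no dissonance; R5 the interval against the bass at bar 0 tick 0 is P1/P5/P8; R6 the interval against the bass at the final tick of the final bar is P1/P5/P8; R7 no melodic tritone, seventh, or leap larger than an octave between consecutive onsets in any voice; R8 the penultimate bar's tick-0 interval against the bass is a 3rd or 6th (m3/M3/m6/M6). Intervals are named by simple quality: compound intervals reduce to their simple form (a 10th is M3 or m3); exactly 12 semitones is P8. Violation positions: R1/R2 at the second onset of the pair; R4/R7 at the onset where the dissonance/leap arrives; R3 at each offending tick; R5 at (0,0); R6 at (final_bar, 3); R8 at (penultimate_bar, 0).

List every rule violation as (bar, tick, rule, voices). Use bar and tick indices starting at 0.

No violations across 6 bars (D3..D3 vs D4..D4).

bar 0: v0=D3 v1=D4 downbeat P8
bar 1: v0=C3 v1=A3 downbeat M6
bar 2: v0=D3 v1=A3 downbeat P5
bar 3: v0=B2 v1=G3 downbeat m6
bar 4: v0=E3 v1=C4 downbeat m6
bar 5: v0=D3 v1=D4 downbeat P8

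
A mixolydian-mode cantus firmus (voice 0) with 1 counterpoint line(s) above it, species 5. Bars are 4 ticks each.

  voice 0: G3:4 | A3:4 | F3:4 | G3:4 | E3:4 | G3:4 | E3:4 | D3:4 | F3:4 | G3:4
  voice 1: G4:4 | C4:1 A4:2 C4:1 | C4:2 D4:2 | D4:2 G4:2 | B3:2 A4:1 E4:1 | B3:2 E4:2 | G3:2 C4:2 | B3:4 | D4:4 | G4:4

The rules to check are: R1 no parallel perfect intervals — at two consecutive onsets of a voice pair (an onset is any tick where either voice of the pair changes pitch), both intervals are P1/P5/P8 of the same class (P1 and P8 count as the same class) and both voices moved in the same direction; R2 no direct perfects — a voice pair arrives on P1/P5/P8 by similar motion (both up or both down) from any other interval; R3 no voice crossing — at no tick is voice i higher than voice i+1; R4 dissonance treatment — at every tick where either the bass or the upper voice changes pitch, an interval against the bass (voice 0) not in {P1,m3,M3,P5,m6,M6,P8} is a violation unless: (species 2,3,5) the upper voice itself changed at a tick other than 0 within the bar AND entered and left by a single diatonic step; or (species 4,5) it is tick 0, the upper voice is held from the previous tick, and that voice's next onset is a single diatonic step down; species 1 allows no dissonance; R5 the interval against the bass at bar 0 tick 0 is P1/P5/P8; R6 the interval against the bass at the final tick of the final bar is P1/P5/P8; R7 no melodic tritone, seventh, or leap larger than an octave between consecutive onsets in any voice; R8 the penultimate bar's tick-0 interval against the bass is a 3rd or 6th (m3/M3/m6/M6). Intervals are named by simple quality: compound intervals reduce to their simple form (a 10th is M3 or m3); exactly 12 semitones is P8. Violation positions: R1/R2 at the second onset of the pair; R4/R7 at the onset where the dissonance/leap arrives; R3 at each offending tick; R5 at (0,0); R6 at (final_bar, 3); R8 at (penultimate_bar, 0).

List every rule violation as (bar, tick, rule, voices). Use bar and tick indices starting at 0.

bar 0: v0=G3 v1=G4 downbeat P8
bar 1: v0=A3 v1=C4 downbeat m3
bar 2: v0=F3 v1=C4 downbeat P5
bar 3: v0=G3 v1=D4 downbeat P5
bar 4: v0=E3 v1=B3 downbeat P5
bar 5: v0=G3 v1=B3 downbeat M3
bar 6: v0=E3 v1=G3 downbeat m3
bar 7: v0=D3 v1=B3 downbeat M6
bar 8: v0=F3 v1=D4 downbeat M6
bar 9: v0=G3 v1=G4 downbeat P8
  -> R2 @ bar 4 tick 0 v(0, 1): G3/G4 P8 -> E3/B3 P5 similar
  -> R4 @ bar 4 tick 2 v(0, 1): E3/A4 P4 untreated
  -> R7 @ bar 4 tick 2 v(1,): B3->A4 leap 10st
  -> R2 @ bar 9 tick 0 v(0, 1): F3/D4 M6 -> G3/G4 P8 similar

(4, 0, R2, (0, 1))
(4, 2, R4, (0, 1))
(4, 2, R7, (1,))
(9, 0, R2, (0, 1))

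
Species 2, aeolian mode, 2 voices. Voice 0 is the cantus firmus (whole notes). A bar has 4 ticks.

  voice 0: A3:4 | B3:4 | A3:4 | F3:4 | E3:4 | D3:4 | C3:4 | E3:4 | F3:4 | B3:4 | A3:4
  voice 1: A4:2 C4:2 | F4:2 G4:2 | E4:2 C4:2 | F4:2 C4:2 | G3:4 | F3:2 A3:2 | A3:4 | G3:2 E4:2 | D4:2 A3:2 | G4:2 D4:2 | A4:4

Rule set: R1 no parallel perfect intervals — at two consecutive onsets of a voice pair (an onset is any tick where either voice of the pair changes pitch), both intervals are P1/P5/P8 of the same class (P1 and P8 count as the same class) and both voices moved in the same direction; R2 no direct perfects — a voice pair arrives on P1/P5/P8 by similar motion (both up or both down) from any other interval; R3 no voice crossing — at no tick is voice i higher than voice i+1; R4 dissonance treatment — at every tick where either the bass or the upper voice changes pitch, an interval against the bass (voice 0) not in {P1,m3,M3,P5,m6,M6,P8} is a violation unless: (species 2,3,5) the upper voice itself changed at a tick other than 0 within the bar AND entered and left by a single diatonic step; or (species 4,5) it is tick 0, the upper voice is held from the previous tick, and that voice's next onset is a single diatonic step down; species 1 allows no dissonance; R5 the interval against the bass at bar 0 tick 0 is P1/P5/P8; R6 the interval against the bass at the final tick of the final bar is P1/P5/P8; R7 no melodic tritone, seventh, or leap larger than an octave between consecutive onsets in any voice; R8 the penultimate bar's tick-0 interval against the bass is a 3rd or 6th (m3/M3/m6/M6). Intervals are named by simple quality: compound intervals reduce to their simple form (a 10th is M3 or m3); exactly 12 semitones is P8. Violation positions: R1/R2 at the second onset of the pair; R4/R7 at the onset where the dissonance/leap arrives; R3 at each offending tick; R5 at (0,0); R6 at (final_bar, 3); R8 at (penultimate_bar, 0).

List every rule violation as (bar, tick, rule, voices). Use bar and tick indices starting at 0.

(1, 0, R4, (0, 1))
(2, 0, R2, (0, 1))
(9, 0, R7, (0,))
(9, 0, R7, (1,))

bar 0: v0=A3 v1=A4 downbeat P8
bar 1: v0=B3 v1=F4 downbeat TT
bar 2: v0=A3 v1=E4 downbeat P5
bar 3: v0=F3 v1=F4 downbeat P8
bar 4: v0=E3 v1=G3 downbeat m3
bar 5: v0=D3 v1=F3 downbeat m3
bar 6: v0=C3 v1=A3 downbeat M6
bar 7: v0=E3 v1=G3 downbeat m3
bar 8: v0=F3 v1=D4 downbeat M6
bar 9: v0=B3 v1=G4 downbeat m6
bar 10: v0=A3 v1=A4 downbeat P8
  -> R4 @ bar 1 tick 0 v(0, 1): B3/F4 TT untreated
  -> R2 @ bar 2 tick 0 v(0, 1): B3/G4 m6 -> A3/E4 P5 similar
  -> R7 @ bar 9 tick 0 v(0,): F3->B3 leap 6st
  -> R7 @ bar 9 tick 0 v(1,): A3->G4 leap 10st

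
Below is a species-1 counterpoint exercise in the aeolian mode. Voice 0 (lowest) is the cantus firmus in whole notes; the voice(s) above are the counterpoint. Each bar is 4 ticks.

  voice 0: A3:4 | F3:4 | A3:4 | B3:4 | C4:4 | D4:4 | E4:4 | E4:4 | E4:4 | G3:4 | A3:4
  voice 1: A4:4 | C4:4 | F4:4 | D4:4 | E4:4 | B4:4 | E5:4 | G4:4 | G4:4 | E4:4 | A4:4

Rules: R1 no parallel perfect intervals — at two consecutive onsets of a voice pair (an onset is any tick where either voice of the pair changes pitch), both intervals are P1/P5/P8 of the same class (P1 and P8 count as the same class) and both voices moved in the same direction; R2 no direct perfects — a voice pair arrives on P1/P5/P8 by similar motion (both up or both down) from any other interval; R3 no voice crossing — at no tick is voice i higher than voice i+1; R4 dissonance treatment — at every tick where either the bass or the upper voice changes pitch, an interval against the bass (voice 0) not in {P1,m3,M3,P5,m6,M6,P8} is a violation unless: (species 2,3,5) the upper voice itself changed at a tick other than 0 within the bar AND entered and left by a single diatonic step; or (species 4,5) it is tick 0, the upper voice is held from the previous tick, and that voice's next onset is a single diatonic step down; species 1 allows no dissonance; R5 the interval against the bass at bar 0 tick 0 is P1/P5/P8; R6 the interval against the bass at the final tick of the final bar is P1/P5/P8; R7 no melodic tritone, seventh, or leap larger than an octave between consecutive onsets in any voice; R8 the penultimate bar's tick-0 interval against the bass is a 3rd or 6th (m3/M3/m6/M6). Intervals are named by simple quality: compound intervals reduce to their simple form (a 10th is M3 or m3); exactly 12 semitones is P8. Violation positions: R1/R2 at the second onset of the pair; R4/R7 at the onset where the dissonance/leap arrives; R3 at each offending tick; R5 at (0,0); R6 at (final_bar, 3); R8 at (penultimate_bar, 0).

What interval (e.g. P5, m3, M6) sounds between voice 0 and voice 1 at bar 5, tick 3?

M6

voice 0=D4 voice 1=B4 -> M6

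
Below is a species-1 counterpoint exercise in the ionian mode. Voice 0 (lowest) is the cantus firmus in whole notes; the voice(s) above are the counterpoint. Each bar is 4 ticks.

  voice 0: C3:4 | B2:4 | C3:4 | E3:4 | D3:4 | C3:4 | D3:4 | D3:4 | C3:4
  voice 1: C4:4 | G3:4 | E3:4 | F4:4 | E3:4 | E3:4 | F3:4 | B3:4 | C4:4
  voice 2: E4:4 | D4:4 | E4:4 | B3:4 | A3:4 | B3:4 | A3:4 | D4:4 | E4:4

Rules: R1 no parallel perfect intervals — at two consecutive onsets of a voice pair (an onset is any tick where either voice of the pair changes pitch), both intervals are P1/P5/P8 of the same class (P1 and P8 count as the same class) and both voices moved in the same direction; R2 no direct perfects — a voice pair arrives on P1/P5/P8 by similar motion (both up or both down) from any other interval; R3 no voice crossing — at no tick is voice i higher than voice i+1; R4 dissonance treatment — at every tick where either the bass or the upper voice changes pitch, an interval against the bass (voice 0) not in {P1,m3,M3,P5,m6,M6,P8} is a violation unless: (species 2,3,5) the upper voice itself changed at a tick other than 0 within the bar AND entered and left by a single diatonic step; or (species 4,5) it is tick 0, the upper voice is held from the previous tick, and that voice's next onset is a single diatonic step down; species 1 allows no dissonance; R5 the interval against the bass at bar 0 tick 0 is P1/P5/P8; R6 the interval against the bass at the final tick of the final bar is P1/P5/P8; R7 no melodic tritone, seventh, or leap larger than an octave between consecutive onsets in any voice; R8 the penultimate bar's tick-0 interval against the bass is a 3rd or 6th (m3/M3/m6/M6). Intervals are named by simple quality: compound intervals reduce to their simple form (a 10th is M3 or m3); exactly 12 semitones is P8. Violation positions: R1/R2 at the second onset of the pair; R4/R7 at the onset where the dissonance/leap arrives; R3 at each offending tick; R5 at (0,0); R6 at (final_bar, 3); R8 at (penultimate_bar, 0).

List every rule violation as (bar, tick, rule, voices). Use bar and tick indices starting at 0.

bar 0: v0=C3 v1=C4 v2=E4 downbeat M3
bar 1: v0=B2 v1=G3 v2=D4 downbeat m3
bar 2: v0=C3 v1=E3 v2=E4 downbeat M3
bar 3: v0=E3 v1=F4 v2=B3 downbeat P5
bar 4: v0=D3 v1=E3 v2=A3 downbeat P5
bar 5: v0=C3 v1=E3 v2=B3 downbeat M7
bar 6: v0=D3 v1=F3 v2=A3 downbeat P5
bar 7: v0=D3 v1=B3 v2=D4 downbeat P8
bar 8: v0=C3 v1=C4 v2=E4 downbeat M3
  -> R5 @ bar 0 tick 0 v(0, 2): opens on M3
  -> R2 @ bar 1 tick 0 v(1, 2): C4/E4 M3 -> G3/D4 P5 similar
  -> R3 @ bar 3 tick 0 v(1, 2): F4 above B3
  -> R4 @ bar 3 tick 0 v(0, 1): E3/F4 m2 untreated
  -> R7 @ bar 3 tick 0 v(1,): E3->F4 leap 13st
  -> R3 @ bar 3 tick 1 v(1, 2): F4 above B3
  -> R3 @ bar 3 tick 2 v(1, 2): F4 above B3
  -> R3 @ bar 3 tick 3 v(1, 2): F4 above B3
  -> R1 @ bar 4 tick 0 v(0, 2): E3/B3 P5 -> D3/A3 P5 similar
  -> R4 @ bar 4 tick 0 v(0, 1): D3/E3 M2 untreated
  -> R7 @ bar 4 tick 0 v(1,): F4->E3 leap 13st
  -> R4 @ bar 5 tick 0 v(0, 2): C3/B3 M7 untreated
  -> R7 @ bar 7 tick 0 v(1,): F3->B3 leap 6st
  -> R8 @ bar 7 tick 0 v(0, 2): penult P8 not 3rd/6th
  -> R6 @ bar 8 tick 3 v(0, 2): closes on M3

(0, 0, R5, (0, 2))
(1, 0, R2, (1, 2))
(3, 0, R3, (1, 2))
(3, 0, R4, (0, 1))
(3, 0, R7, (1,))
(3, 1, R3, (1, 2))
(3, 2, R3, (1, 2))
(3, 3, R3, (1, 2))
(4, 0, R1, (0, 2))
(4, 0, R4, (0, 1))
(4, 0, R7, (1,))
(5, 0, R4, (0, 2))
(7, 0, R7, (1,))
(7, 0, R8, (0, 2))
(8, 3, R6, (0, 2))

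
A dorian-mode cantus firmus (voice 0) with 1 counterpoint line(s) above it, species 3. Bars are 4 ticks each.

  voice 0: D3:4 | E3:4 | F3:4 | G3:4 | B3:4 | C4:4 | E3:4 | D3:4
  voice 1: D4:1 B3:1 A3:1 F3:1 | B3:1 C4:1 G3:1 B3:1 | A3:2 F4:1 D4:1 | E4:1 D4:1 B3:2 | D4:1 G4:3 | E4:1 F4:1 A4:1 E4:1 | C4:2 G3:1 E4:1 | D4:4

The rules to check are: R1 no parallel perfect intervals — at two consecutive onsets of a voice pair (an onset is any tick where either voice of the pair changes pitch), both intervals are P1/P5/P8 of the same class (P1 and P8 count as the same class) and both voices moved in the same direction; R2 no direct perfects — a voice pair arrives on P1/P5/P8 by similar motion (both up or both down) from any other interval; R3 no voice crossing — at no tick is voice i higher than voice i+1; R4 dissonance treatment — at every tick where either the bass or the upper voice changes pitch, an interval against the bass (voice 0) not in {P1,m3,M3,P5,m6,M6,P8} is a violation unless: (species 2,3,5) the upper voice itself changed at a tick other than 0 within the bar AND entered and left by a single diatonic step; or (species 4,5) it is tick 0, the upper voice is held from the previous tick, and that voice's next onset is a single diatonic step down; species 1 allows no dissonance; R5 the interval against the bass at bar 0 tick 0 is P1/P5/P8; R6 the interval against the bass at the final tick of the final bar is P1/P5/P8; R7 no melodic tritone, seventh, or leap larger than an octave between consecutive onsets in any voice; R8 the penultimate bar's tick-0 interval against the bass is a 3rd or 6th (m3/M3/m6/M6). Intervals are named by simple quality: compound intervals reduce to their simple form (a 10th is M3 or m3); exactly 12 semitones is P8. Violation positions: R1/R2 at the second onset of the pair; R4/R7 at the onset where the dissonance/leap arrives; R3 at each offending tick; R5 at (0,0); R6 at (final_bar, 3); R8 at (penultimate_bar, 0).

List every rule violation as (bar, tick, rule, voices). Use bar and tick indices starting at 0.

bar 0: v0=D3 v1=D4 downbeat P8
bar 1: v0=E3 v1=B3 downbeat P5
bar 2: v0=F3 v1=A3 downbeat M3
bar 3: v0=G3 v1=E4 downbeat M6
bar 4: v0=B3 v1=D4 downbeat m3
bar 5: v0=C4 v1=E4 downbeat M3
bar 6: v0=E3 v1=C4 downbeat m6
bar 7: v0=D3 v1=D4 downbeat P8
  -> R2 @ bar 1 tick 0 v(0, 1): D3/F3 m3 -> E3/B3 P5 similar
  -> R7 @ bar 1 tick 0 v(1,): F3->B3 leap 6st
  -> R4 @ bar 5 tick 1 v(0, 1): C4/F4 P4 untreated
  -> R1 @ bar 7 tick 0 v(0, 1): E3/E4 P8 -> D3/D4 P8 similar

(1, 0, R2, (0, 1))
(1, 0, R7, (1,))
(5, 1, R4, (0, 1))
(7, 0, R1, (0, 1))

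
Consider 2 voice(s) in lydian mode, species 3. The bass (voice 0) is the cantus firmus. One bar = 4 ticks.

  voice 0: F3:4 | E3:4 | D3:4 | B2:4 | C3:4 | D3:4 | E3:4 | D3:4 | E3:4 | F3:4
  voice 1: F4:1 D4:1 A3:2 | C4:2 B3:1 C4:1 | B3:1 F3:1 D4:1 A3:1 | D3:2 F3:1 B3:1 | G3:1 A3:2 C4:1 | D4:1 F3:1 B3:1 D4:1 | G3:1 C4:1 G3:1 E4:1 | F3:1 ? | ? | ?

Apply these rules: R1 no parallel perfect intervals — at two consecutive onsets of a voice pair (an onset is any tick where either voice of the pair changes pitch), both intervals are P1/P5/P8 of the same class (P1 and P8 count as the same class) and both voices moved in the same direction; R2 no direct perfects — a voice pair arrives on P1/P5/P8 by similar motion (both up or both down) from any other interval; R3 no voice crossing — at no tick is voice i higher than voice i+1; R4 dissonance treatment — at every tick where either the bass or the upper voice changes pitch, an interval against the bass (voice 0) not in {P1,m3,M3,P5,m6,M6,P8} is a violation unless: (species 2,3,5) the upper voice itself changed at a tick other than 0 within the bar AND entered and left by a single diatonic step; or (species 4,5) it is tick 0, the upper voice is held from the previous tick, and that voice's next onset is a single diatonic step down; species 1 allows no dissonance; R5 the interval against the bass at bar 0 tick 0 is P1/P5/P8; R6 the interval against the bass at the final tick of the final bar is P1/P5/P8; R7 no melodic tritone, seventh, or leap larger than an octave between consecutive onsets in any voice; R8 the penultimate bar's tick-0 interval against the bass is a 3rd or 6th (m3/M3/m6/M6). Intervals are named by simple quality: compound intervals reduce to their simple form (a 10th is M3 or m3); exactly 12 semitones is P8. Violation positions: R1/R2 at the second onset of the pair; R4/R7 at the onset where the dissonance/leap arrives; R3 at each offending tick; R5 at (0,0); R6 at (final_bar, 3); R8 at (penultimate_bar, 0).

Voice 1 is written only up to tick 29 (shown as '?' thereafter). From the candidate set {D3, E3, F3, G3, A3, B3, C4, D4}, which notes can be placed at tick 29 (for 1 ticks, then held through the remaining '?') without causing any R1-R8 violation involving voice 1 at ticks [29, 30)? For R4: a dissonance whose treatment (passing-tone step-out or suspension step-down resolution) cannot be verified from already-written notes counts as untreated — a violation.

D3: legal
E3: violates R4
F3: legal
G3: violates R4
A3: legal
B3: violates R7
C4: violates R4
D4: legal

{A3, D3, D4, F3}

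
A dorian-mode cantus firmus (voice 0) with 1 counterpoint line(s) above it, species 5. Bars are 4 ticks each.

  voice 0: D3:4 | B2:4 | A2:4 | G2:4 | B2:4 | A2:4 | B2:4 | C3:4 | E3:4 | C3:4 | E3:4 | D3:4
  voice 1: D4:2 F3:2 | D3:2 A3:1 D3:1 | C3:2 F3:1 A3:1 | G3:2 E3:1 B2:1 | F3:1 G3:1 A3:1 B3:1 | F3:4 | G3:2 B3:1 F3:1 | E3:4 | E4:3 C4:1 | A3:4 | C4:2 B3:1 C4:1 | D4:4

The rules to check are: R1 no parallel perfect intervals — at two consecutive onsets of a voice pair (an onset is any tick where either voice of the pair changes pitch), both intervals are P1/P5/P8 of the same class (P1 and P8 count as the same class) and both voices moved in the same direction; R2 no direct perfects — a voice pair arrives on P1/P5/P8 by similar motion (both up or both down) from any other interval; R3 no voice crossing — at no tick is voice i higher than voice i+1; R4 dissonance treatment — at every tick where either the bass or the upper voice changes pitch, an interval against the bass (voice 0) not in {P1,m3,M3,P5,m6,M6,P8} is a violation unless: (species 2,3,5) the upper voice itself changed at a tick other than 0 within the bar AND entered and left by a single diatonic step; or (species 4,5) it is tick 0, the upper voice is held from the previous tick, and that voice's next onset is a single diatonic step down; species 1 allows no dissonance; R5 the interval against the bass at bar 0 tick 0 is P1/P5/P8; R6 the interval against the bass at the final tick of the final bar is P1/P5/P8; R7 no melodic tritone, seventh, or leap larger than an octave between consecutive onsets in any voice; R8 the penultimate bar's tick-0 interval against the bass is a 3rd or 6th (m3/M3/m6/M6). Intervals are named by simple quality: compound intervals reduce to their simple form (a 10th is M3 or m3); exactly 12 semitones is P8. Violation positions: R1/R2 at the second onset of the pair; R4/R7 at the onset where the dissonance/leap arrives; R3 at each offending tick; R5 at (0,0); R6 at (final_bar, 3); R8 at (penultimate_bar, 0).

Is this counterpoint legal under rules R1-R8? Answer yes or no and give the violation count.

No (8 violations)

bar 0: v0=D3 v1=D4 (P8)
bar 1: v0=B2 v1=D3 (m3)
bar 2: v0=A2 v1=C3 (m3)
bar 3: v0=G2 v1=G3 (P8)
bar 4: v0=B2 v1=F3 (TT)
bar 5: v0=A2 v1=F3 (m6)
bar 6: v0=B2 v1=G3 (m6)
bar 7: v0=C3 v1=E3 (M3)
bar 8: v0=E3 v1=E4 (P8)
bar 9: v0=C3 v1=A3 (M6)
bar 10: v0=E3 v1=C4 (m6)
bar 11: v0=D3 v1=D4 (P8)
  R4 @ bar1.2: B2/A3 m7 untreated
  R1 @ bar3.0: A2/A3 P8 -> G2/G3 P8 similar
  R4 @ bar4.0: B2/F3 TT untreated
  R7 @ bar4.0: B2->F3 leap 6st
  R7 @ bar5.0: B3->F3 leap 6st
  R4 @ bar6.3: B2/F3 TT untreated
  R7 @ bar6.3: B3->F3 leap 6st
  R2 @ bar8.0: C3/E3 M3 -> E3/E4 P8 similar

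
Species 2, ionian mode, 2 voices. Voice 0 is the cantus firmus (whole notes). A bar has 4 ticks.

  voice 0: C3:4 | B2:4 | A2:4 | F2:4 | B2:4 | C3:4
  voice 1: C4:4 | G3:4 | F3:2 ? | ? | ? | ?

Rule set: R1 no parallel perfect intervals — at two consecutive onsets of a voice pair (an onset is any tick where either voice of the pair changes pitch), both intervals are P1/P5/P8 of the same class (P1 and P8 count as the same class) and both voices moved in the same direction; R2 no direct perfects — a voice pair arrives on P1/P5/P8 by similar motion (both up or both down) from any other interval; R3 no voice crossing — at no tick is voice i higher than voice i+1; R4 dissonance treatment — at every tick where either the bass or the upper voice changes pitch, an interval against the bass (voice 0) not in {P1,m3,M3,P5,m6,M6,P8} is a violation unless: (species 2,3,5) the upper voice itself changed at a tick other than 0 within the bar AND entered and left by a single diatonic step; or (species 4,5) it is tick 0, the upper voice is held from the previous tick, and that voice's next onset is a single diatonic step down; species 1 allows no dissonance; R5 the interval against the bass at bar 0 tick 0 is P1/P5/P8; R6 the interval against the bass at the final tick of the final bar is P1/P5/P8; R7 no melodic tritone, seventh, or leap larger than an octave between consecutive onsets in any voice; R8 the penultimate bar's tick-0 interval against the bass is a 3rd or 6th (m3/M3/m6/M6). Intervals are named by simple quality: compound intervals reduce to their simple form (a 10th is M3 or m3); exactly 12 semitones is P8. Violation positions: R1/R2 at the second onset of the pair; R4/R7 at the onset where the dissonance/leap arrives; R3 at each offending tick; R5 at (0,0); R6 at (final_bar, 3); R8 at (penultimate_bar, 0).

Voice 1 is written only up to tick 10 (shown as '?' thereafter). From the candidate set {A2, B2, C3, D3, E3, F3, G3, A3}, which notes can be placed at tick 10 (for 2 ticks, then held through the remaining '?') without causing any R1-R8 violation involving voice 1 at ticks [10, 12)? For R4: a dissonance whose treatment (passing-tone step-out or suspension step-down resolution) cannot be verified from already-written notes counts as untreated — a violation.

{A2, A3, C3, E3, F3}

A2: legal
B2: violates R4,R7
C3: legal
D3: violates R4
E3: legal
F3: legal
G3: violates R4
A3: legal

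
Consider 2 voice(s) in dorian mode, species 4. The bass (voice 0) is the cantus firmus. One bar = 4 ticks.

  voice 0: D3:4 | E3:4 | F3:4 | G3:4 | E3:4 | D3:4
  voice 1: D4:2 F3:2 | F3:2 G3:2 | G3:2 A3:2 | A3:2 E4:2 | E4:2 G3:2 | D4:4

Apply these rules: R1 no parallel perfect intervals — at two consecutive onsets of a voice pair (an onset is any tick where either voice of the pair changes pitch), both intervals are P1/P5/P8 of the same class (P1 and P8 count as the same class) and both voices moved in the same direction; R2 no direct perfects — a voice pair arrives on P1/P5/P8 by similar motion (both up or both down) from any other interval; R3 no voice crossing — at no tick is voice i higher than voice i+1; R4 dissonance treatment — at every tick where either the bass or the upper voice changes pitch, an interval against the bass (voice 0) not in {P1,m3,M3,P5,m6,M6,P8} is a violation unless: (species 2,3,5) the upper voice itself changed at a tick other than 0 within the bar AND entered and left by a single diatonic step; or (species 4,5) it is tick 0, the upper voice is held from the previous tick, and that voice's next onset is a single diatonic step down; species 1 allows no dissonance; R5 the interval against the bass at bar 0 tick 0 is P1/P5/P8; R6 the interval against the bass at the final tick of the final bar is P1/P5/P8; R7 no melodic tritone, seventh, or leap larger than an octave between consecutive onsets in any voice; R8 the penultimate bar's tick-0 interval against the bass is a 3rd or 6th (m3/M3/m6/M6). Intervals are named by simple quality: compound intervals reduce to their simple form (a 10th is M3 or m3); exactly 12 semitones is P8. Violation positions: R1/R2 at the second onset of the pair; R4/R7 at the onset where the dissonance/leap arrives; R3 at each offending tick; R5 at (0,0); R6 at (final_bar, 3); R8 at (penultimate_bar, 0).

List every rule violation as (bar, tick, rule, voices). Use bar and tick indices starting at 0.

bar 0: v0=D3 v1=D4 downbeat P8
bar 1: v0=E3 v1=F3 downbeat m2
bar 2: v0=F3 v1=G3 downbeat M2
bar 3: v0=G3 v1=A3 downbeat M2
bar 4: v0=E3 v1=E4 downbeat P8
bar 5: v0=D3 v1=D4 downbeat P8
  -> R4 @ bar 1 tick 0 v(0, 1): E3/F3 m2 untreated
  -> R4 @ bar 2 tick 0 v(0, 1): F3/G3 M2 untreated
  -> R4 @ bar 3 tick 0 v(0, 1): G3/A3 M2 untreated
  -> R8 @ bar 4 tick 0 v(0, 1): penult P8 not 3rd/6th

(1, 0, R4, (0, 1))
(2, 0, R4, (0, 1))
(3, 0, R4, (0, 1))
(4, 0, R8, (0, 1))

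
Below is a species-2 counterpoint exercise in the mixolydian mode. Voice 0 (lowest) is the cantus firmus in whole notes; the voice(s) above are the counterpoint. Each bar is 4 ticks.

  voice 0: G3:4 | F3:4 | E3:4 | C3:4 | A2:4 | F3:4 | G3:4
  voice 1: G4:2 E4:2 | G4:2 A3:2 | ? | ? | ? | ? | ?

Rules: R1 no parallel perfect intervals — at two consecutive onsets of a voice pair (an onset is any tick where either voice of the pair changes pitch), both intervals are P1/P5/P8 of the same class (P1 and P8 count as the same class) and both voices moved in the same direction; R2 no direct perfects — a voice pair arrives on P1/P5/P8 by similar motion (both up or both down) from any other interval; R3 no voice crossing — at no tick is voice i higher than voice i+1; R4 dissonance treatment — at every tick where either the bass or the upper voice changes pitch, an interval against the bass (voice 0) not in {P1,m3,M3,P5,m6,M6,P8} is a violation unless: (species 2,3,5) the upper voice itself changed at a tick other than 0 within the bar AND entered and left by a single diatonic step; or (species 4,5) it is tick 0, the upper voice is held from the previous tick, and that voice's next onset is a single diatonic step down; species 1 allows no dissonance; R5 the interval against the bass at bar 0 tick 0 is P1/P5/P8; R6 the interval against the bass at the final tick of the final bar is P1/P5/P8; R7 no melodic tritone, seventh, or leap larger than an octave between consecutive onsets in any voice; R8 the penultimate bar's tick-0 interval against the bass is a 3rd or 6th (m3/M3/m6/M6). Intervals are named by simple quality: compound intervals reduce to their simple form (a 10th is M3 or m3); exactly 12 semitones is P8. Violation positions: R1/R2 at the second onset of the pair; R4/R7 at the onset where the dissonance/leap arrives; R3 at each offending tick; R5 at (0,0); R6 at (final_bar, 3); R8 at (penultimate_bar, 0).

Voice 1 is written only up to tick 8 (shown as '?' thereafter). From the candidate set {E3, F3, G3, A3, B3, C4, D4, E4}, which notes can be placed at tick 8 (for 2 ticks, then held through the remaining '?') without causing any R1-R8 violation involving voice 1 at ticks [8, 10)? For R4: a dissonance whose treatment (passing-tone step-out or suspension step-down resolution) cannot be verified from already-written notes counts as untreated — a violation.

{B3, C4, E4, G3}

E3: violates R2
F3: violates R4
G3: legal
A3: violates R4
B3: legal
C4: legal
D4: violates R4
E4: legal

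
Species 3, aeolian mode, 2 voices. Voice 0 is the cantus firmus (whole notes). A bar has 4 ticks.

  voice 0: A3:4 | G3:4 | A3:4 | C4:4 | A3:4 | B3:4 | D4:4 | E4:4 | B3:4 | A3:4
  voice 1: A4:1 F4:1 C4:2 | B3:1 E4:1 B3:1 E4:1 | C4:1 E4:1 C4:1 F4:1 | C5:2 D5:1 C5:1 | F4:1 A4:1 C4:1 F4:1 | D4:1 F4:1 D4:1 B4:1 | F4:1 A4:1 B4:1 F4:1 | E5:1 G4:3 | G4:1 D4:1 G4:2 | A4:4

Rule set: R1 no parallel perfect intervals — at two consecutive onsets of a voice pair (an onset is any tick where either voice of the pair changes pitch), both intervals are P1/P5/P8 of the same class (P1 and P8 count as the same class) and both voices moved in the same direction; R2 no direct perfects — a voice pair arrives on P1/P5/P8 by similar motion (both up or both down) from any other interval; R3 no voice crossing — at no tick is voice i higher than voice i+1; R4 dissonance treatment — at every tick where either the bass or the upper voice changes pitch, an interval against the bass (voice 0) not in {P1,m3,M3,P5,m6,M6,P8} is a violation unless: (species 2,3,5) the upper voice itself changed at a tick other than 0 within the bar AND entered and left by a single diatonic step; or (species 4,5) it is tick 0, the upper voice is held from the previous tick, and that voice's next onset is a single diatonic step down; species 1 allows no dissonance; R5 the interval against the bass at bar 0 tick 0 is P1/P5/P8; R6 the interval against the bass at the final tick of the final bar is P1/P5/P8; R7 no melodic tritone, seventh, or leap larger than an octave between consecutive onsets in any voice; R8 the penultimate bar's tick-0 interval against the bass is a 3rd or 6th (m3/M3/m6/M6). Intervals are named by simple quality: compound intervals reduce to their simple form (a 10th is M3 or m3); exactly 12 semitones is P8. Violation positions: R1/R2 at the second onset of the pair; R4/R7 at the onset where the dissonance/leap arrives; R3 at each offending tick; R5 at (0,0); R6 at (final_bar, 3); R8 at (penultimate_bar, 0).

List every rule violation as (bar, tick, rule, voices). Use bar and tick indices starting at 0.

(3, 0, R2, (0, 1))
(5, 1, R4, (0, 1))
(6, 0, R7, (1,))
(6, 3, R7, (1,))
(7, 0, R2, (0, 1))
(7, 0, R7, (1,))

bar 0: v0=A3 v1=A4 downbeat P8
bar 1: v0=G3 v1=B3 downbeat M3
bar 2: v0=A3 v1=C4 downbeat m3
bar 3: v0=C4 v1=C5 downbeat P8
bar 4: v0=A3 v1=F4 downbeat m6
bar 5: v0=B3 v1=D4 downbeat m3
bar 6: v0=D4 v1=F4 downbeat m3
bar 7: v0=E4 v1=E5 downbeat P8
bar 8: v0=B3 v1=G4 downbeat m6
bar 9: v0=A3 v1=A4 downbeat P8
  -> R2 @ bar 3 tick 0 v(0, 1): A3/F4 m6 -> C4/C5 P8 similar
  -> R4 @ bar 5 tick 1 v(0, 1): B3/F4 TT untreated
  -> R7 @ bar 6 tick 0 v(1,): B4->F4 leap 6st
  -> R7 @ bar 6 tick 3 v(1,): B4->F4 leap 6st
  -> R2 @ bar 7 tick 0 v(0, 1): D4/F4 m3 -> E4/E5 P8 similar
  -> R7 @ bar 7 tick 0 v(1,): F4->E5 leap 11st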